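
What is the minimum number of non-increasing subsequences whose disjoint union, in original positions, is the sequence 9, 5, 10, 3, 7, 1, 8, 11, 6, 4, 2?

4

The minimum number of non-increasing subsequences covering a sequence equals the length of its longest strictly increasing subsequence.
LIS length is 4 (e.g. 5, 7, 8, 11), so 4 piles are needed.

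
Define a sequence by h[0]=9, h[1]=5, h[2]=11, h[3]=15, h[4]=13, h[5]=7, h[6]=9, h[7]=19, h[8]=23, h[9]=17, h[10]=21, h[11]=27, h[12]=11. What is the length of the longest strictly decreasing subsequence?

3

Negate each value so 'decreasing' becomes 'increasing', then run patience tails on the negated sequence:
-9 → extends → [-9]
-5 → extends → [-9, -5]
-11 → replaces -9 → [-11, -5]
-15 → replaces -11 → [-15, -5]
-13 → replaces -5 → [-15, -13]
-7 → extends → [-15, -13, -7]
-9 → replaces -7 → [-15, -13, -9]
-19 → replaces -15 → [-19, -13, -9]
-23 → replaces -19 → [-23, -13, -9]
-17 → replaces -13 → [-23, -17, -9]
-21 → replaces -17 → [-23, -21, -9]
-27 → replaces -23 → [-27, -21, -9]
-11 → replaces -9 → [-27, -21, -11]
Three tails, so the longest strictly decreasing subsequence of the original has length 3.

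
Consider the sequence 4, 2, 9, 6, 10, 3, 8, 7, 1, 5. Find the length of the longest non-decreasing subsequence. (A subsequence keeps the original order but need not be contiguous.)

3

Let dp[i] be the length of the longest such subsequence ending at index i:
i:      1  2  3  4  5  6  7  8  9 10
a[i]:   4  2  9  6 10  3  8  7  1  5
dp:     1  1  2  2  3  2  3  3  1  3
Maximum dp value is 3.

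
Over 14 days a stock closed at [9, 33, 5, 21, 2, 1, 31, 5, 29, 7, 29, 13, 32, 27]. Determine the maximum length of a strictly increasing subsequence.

Track the smallest tail for each achievable length (strict):
9 → extends → [9]
33 → extends → [9, 33]
5 → replaces 9 → [5, 33]
21 → replaces 33 → [5, 21]
2 → replaces 5 → [2, 21]
1 → replaces 2 → [1, 21]
31 → extends → [1, 21, 31]
5 → replaces 21 → [1, 5, 31]
29 → replaces 31 → [1, 5, 29]
7 → replaces 29 → [1, 5, 7]
29 → extends → [1, 5, 7, 29]
13 → replaces 29 → [1, 5, 7, 13]
32 → extends → [1, 5, 7, 13, 32]
27 → replaces 32 → [1, 5, 7, 13, 27]
Five tails, so the longest strictly increasing subsequence has length 5 (e.g. 2, 5, 7, 29, 32).

5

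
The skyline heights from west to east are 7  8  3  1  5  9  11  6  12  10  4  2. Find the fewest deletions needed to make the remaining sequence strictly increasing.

Fewest deletions = n − (longest strictly increasing subsequence).
i:      1  2  3  4  5  6  7  8  9 10 11 12
a[i]:   7  8  3  1  5  9 11  6 12 10  4  2
dp:     1  2  1  1  2  3  4  3  5  4  2  2
max dp = 5, so deletions = 12 − 5 = 7.

7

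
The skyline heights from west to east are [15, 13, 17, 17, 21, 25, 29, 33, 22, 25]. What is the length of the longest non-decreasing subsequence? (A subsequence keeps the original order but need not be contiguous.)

Track the smallest tail for each achievable length (allowing ties):
15 → extends → [15]
13 → replaces 15 → [13]
17 → extends → [13, 17]
17 → extends → [13, 17, 17]
21 → extends → [13, 17, 17, 21]
25 → extends → [13, 17, 17, 21, 25]
29 → extends → [13, 17, 17, 21, 25, 29]
33 → extends → [13, 17, 17, 21, 25, 29, 33]
22 → replaces 25 → [13, 17, 17, 21, 22, 29, 33]
25 → replaces 29 → [13, 17, 17, 21, 22, 25, 33]
Seven tails, so the longest non-decreasing subsequence has length 7 (e.g. 15, 17, 17, 21, 25, 29, 33).

7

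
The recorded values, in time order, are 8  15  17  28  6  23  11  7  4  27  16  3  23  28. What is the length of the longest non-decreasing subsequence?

6

Let dp[i] be the length of the longest such subsequence ending at index i:
i:      1  2  3  4  5  6  7  8  9 10 11 12 13 14
a[i]:   8 15 17 28  6 23 11  7  4 27 16  3 23 28
dp:     1  2  3  4  1  4  2  2  1  5  3  1  5  6
Maximum dp value is 6.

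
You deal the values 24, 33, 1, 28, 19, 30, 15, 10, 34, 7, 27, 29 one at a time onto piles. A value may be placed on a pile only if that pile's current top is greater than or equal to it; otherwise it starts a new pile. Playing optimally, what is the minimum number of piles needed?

Place each on the leftmost legal pile:
24 → new pile 1 (tops now [24])
33 → new pile 2 (tops now [24, 33])
1 → pile 1 (tops now [1, 33])
28 → pile 2 (tops now [1, 28])
19 → pile 2 (tops now [1, 19])
30 → new pile 3 (tops now [1, 19, 30])
15 → pile 2 (tops now [1, 15, 30])
10 → pile 2 (tops now [1, 10, 30])
34 → new pile 4 (tops now [1, 10, 30, 34])
7 → pile 2 (tops now [1, 7, 30, 34])
27 → pile 3 (tops now [1, 7, 27, 34])
29 → pile 4 (tops now [1, 7, 27, 29])
Four piles.

4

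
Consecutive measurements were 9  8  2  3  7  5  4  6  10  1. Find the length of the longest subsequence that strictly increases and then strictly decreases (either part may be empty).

6

inc[i] = longest strictly increasing subsequence ending at i; dec[i] = longest strictly decreasing subsequence starting at i:
i:      1  2  3  4  5  6  7  8  9 10
a[i]:   9  8  2  3  7  5  4  6 10  1
inc:    1  1  1  2  3  3  3  4  5  1
dec:    6  5  2  2  4  3  2  2  2  1
Best peak at i=1 (value 9): inc=1, dec=6, length 1+6−1 = 6.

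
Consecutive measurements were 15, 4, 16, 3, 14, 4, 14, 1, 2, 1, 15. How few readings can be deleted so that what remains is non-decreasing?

Fewest deletions = n − (longest non-decreasing subsequence).
Patience tails:
15 → extends → [15]
4 → replaces 15 → [4]
16 → extends → [4, 16]
3 → replaces 4 → [3, 16]
14 → replaces 16 → [3, 14]
4 → replaces 14 → [3, 4]
14 → extends → [3, 4, 14]
1 → replaces 3 → [1, 4, 14]
2 → replaces 4 → [1, 2, 14]
1 → replaces 2 → [1, 1, 14]
15 → extends → [1, 1, 14, 15]
Longest non-decreasing subsequence has length 4, so deletions = 11 − 4 = 7.

7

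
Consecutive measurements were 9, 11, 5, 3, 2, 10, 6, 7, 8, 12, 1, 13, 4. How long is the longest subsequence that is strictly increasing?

6

Track the smallest tail for each achievable length (strict):
9 → extends → [9]
11 → extends → [9, 11]
5 → replaces 9 → [5, 11]
3 → replaces 5 → [3, 11]
2 → replaces 3 → [2, 11]
10 → replaces 11 → [2, 10]
6 → replaces 10 → [2, 6]
7 → extends → [2, 6, 7]
8 → extends → [2, 6, 7, 8]
12 → extends → [2, 6, 7, 8, 12]
1 → replaces 2 → [1, 6, 7, 8, 12]
13 → extends → [1, 6, 7, 8, 12, 13]
4 → replaces 6 → [1, 4, 7, 8, 12, 13]
Six tails, so the longest strictly increasing subsequence has length 6 (e.g. 5, 6, 7, 8, 12, 13).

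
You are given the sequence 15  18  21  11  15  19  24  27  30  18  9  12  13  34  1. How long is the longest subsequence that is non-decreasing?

Track the smallest tail for each achievable length (allowing ties):
15 → extends → [15]
18 → extends → [15, 18]
21 → extends → [15, 18, 21]
11 → replaces 15 → [11, 18, 21]
15 → replaces 18 → [11, 15, 21]
19 → replaces 21 → [11, 15, 19]
24 → extends → [11, 15, 19, 24]
27 → extends → [11, 15, 19, 24, 27]
30 → extends → [11, 15, 19, 24, 27, 30]
18 → replaces 19 → [11, 15, 18, 24, 27, 30]
9 → replaces 11 → [9, 15, 18, 24, 27, 30]
12 → replaces 15 → [9, 12, 18, 24, 27, 30]
13 → replaces 18 → [9, 12, 13, 24, 27, 30]
34 → extends → [9, 12, 13, 24, 27, 30, 34]
1 → replaces 9 → [1, 12, 13, 24, 27, 30, 34]
Seven tails, so the longest non-decreasing subsequence has length 7 (e.g. 15, 18, 21, 24, 27, 30, 34).

7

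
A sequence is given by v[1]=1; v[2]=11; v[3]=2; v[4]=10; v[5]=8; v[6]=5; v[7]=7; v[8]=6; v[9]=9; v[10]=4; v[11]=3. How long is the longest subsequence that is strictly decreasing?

7

Let dp[i] be the longest strictly decreasing subsequence ending at i:
i:      1  2  3  4  5  6  7  8  9 10 11
v[i]:   1 11  2 10  8  5  7  6  9  4  3
dp:     1  1  2  2  3  4  4  5  3  6  7
Maximum is 7.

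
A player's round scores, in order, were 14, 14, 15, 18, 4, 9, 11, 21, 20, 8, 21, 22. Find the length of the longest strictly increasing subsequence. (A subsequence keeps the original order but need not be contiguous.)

6

Track the smallest tail for each achievable length (strict):
14 → extends → [14]
14 → already a tail → [14]
15 → extends → [14, 15]
18 → extends → [14, 15, 18]
4 → replaces 14 → [4, 15, 18]
9 → replaces 15 → [4, 9, 18]
11 → replaces 18 → [4, 9, 11]
21 → extends → [4, 9, 11, 21]
20 → replaces 21 → [4, 9, 11, 20]
8 → replaces 9 → [4, 8, 11, 20]
21 → extends → [4, 8, 11, 20, 21]
22 → extends → [4, 8, 11, 20, 21, 22]
Six tails, so the longest strictly increasing subsequence has length 6 (e.g. 14, 15, 18, 20, 21, 22).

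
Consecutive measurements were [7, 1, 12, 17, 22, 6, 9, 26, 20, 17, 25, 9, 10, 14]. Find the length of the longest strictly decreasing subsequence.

4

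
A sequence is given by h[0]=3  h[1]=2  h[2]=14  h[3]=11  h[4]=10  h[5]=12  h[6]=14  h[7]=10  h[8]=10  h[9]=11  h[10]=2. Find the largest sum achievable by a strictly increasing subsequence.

Let S[i] be the best sum of a strictly increasing subsequence ending at i:
i:      0  1  2  3  4  5  6  7  8  9 10
h[i]:   3  2 14 11 10 12 14 10 10 11  2
S:      3  2 17 14 13 26 40 13 13 24  2
Maximum is 40 (e.g. 3 + 11 + 12 + 14).

40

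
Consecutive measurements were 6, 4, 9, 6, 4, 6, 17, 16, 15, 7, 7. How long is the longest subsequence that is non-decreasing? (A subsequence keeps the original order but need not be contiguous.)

5

Let dp[i] be the length of the longest such subsequence ending at index i:
i:      1  2  3  4  5  6  7  8  9 10 11
a[i]:   6  4  9  6  4  6 17 16 15  7  7
dp:     1  1  2  2  2  3  4  4  4  4  5
Maximum dp value is 5.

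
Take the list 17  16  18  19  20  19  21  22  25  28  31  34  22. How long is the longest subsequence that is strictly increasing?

Let dp[i] be the length of the longest such subsequence ending at index i:
i:      1  2  3  4  5  6  7  8  9 10 11 12 13
a[i]:  17 16 18 19 20 19 21 22 25 28 31 34 22
dp:     1  1  2  3  4  3  5  6  7  8  9 10  6
Maximum dp value is 10.

10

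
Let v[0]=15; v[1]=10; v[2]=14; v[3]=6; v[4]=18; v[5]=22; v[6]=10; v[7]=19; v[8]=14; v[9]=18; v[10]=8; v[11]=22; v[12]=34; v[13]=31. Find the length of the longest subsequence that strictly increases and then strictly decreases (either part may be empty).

7

inc[i] = longest strictly increasing subsequence ending at i; dec[i] = longest strictly decreasing subsequence starting at i:
i:      0  1  2  3  4  5  6  7  8  9 10 11 12 13
v[i]:  15 10 14  6 18 22 10 19 14 18  8 22 34 31
inc:    1  1  2  1  3  4  2  4  3  4  2  5  6  6
dec:    4  2  3  1  3  4  2  3  2  2  1  1  2  1
Best peak at i=5 (value 22): inc=4, dec=4, length 4+4−1 = 7.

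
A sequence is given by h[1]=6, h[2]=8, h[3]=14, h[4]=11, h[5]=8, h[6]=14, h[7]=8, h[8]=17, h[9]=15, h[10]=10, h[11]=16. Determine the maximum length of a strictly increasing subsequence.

Let dp[i] be the length of the longest such subsequence ending at index i:
i:      1  2  3  4  5  6  7  8  9 10 11
h[i]:   6  8 14 11  8 14  8 17 15 10 16
dp:     1  2  3  3  2  4  2  5  5  3  6
Maximum dp value is 6.

6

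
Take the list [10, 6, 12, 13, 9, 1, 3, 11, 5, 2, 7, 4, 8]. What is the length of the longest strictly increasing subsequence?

5

Track the smallest tail for each achievable length (strict):
10 → extends → [10]
6 → replaces 10 → [6]
12 → extends → [6, 12]
13 → extends → [6, 12, 13]
9 → replaces 12 → [6, 9, 13]
1 → replaces 6 → [1, 9, 13]
3 → replaces 9 → [1, 3, 13]
11 → replaces 13 → [1, 3, 11]
5 → replaces 11 → [1, 3, 5]
2 → replaces 3 → [1, 2, 5]
7 → extends → [1, 2, 5, 7]
4 → replaces 5 → [1, 2, 4, 7]
8 → extends → [1, 2, 4, 7, 8]
Five tails, so the longest strictly increasing subsequence has length 5 (e.g. 1, 3, 5, 7, 8).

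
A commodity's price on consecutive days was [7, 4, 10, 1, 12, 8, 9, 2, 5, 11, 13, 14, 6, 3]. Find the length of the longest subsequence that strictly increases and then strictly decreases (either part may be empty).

8

inc[i] = longest strictly increasing subsequence ending at i; dec[i] = longest strictly decreasing subsequence starting at i:
i:      1  2  3  4  5  6  7  8  9 10 11 12 13 14
a[i]:   7  4 10  1 12  8  9  2  5 11 13 14  6  3
inc:    1  1  2  1  3  2  3  2  3  4  5  6  4  3
dec:    3  2  4  1  4  3  3  1  2  3  3  3  2  1
Best peak at i=12 (value 14): inc=6, dec=3, length 6+3−1 = 8.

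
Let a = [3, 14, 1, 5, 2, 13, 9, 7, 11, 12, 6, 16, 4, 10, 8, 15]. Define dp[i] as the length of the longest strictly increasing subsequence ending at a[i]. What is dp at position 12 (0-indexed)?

dp[i] = 1 + max{dp[j] : j<i, a[j]<a[i]} (or 1 if no such j):
i:      0  1  2  3  4  5  6  7  8  9 10 11 12 13 14 15
a[i]:   3 14  1  5  2 13  9  7 11 12  6 16  4 10  8 15
dp:     1  2  1  2  2  3  3  3  4  5  3  6  3  4  4  6
At index 12 the value is 3.

3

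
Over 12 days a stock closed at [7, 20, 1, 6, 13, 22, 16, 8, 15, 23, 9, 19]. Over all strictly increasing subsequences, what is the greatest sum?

Let S[i] be the best sum of a strictly increasing subsequence ending at i:
i:      1  2  3  4  5  6  7  8  9 10 11 12
a[i]:   7 20  1  6 13 22 16  8 15 23  9 19
S:      7 27  1  7 20 49 36 15 35 72 24 55
Maximum is 72 (e.g. 7 + 20 + 22 + 23).

72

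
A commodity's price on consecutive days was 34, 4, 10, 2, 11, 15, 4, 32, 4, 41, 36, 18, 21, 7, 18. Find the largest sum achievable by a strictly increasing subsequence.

113

Let S[i] be the best sum of a strictly increasing subsequence ending at i:
i:       1   2   3   4   5   6   7   8   9  10  11  12  13  14  15
a[i]:   34   4  10   2  11  15   4  32   4  41  36  18  21   7  18
S:      34   4  14   2  25  40   6  72   6 113 108  58  79  13  58
Maximum is 113 (e.g. 4 + 10 + 11 + 15 + 32 + 41).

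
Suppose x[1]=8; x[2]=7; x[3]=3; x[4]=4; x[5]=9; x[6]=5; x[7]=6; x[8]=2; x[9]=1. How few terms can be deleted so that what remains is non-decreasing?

5

Fewest deletions = n − (longest non-decreasing subsequence).
Patience tails:
8 → extends → [8]
7 → replaces 8 → [7]
3 → replaces 7 → [3]
4 → extends → [3, 4]
9 → extends → [3, 4, 9]
5 → replaces 9 → [3, 4, 5]
6 → extends → [3, 4, 5, 6]
2 → replaces 3 → [2, 4, 5, 6]
1 → replaces 2 → [1, 4, 5, 6]
Longest non-decreasing subsequence has length 4, so deletions = 9 − 4 = 5.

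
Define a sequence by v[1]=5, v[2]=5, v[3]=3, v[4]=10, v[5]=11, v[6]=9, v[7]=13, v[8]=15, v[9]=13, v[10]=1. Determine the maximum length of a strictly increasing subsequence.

5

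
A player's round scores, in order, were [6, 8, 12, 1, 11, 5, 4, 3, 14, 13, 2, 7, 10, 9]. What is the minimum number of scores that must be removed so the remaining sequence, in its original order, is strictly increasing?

10

Fewest deletions = n − (longest strictly increasing subsequence).
i:      1  2  3  4  5  6  7  8  9 10 11 12 13 14
a[i]:   6  8 12  1 11  5  4  3 14 13  2  7 10  9
dp:     1  2  3  1  3  2  2  2  4  4  2  3  4  4
max dp = 4, so deletions = 14 − 4 = 10.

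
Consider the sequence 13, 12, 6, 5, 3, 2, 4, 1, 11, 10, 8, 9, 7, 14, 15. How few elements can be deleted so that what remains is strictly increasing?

9

Fewest deletions = n − (longest strictly increasing subsequence).
Patience tails:
13 → extends → [13]
12 → replaces 13 → [12]
6 → replaces 12 → [6]
5 → replaces 6 → [5]
3 → replaces 5 → [3]
2 → replaces 3 → [2]
4 → extends → [2, 4]
1 → replaces 2 → [1, 4]
11 → extends → [1, 4, 11]
10 → replaces 11 → [1, 4, 10]
8 → replaces 10 → [1, 4, 8]
9 → extends → [1, 4, 8, 9]
7 → replaces 8 → [1, 4, 7, 9]
14 → extends → [1, 4, 7, 9, 14]
15 → extends → [1, 4, 7, 9, 14, 15]
Longest strictly increasing subsequence has length 6, so deletions = 15 − 6 = 9.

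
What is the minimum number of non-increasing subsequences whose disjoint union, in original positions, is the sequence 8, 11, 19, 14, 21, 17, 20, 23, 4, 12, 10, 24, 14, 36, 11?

8

Place each on the leftmost legal pile:
8 → new pile 1 (tops now [8])
11 → new pile 2 (tops now [8, 11])
19 → new pile 3 (tops now [8, 11, 19])
14 → pile 3 (tops now [8, 11, 14])
21 → new pile 4 (tops now [8, 11, 14, 21])
17 → pile 4 (tops now [8, 11, 14, 17])
20 → new pile 5 (tops now [8, 11, 14, 17, 20])
23 → new pile 6 (tops now [8, 11, 14, 17, 20, 23])
4 → pile 1 (tops now [4, 11, 14, 17, 20, 23])
12 → pile 3 (tops now [4, 11, 12, 17, 20, 23])
10 → pile 2 (tops now [4, 10, 12, 17, 20, 23])
24 → new pile 7 (tops now [4, 10, 12, 17, 20, 23, 24])
14 → pile 4 (tops now [4, 10, 12, 14, 20, 23, 24])
36 → new pile 8 (tops now [4, 10, 12, 14, 20, 23, 24, 36])
11 → pile 3 (tops now [4, 10, 11, 14, 20, 23, 24, 36])
Eight piles.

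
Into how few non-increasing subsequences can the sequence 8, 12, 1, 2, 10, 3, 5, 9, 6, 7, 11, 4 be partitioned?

Place each on the leftmost legal pile:
8 → new pile 1 (tops now [8])
12 → new pile 2 (tops now [8, 12])
1 → pile 1 (tops now [1, 12])
2 → pile 2 (tops now [1, 2])
10 → new pile 3 (tops now [1, 2, 10])
3 → pile 3 (tops now [1, 2, 3])
5 → new pile 4 (tops now [1, 2, 3, 5])
9 → new pile 5 (tops now [1, 2, 3, 5, 9])
6 → pile 5 (tops now [1, 2, 3, 5, 6])
7 → new pile 6 (tops now [1, 2, 3, 5, 6, 7])
11 → new pile 7 (tops now [1, 2, 3, 5, 6, 7, 11])
4 → pile 4 (tops now [1, 2, 3, 4, 6, 7, 11])
Seven piles.

7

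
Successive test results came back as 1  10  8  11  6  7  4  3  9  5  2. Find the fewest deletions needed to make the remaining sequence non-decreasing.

7

Fewest deletions = n − (longest non-decreasing subsequence).
i:      1  2  3  4  5  6  7  8  9 10 11
a[i]:   1 10  8 11  6  7  4  3  9  5  2
dp:     1  2  2  3  2  3  2  2  4  3  2
max dp = 4, so deletions = 11 − 4 = 7.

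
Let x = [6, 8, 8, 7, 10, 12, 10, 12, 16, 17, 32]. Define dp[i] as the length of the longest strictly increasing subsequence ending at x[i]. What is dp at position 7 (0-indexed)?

4

dp[i] = 1 + max{dp[j] : j<i, x[j]<x[i]} (or 1 if no such j):
i:      0  1  2  3  4  5  6  7  8  9 10
x[i]:   6  8  8  7 10 12 10 12 16 17 32
dp:     1  2  2  2  3  4  3  4  5  6  7
At index 7 the value is 4.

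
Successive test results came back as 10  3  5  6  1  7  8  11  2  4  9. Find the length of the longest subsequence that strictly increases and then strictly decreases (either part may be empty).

7

inc[i] = longest strictly increasing subsequence ending at i; dec[i] = longest strictly decreasing subsequence starting at i:
i:      1  2  3  4  5  6  7  8  9 10 11
a[i]:  10  3  5  6  1  7  8 11  2  4  9
inc:    1  1  2  3  1  4  5  6  2  3  6
dec:    3  2  2  2  1  2  2  2  1  1  1
Best peak at i=8 (value 11): inc=6, dec=2, length 6+2−1 = 7.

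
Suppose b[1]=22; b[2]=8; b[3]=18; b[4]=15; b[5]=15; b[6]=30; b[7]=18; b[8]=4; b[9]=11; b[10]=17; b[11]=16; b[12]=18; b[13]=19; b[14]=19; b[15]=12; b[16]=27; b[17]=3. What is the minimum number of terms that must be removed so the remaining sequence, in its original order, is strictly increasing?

Fewest deletions = n − (longest strictly increasing subsequence).
i:      1  2  3  4  5  6  7  8  9 10 11 12 13 14 15 16 17
b[i]:  22  8 18 15 15 30 18  4 11 17 16 18 19 19 12 27  3
dp:     1  1  2  2  2  3  3  1  2  3  3  4  5  5  3  6  1
max dp = 6, so deletions = 17 − 6 = 11.

11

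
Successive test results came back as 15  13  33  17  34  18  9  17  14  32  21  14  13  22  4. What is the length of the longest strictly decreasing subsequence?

6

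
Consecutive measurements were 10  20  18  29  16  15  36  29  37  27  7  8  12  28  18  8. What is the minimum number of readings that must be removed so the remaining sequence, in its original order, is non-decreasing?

Fewest deletions = n − (longest non-decreasing subsequence).
i:      1  2  3  4  5  6  7  8  9 10 11 12 13 14 15 16
a[i]:  10 20 18 29 16 15 36 29 37 27  7  8 12 28 18  8
dp:     1  2  2  3  2  2  4  4  5  3  1  2  3  4  4  3
max dp = 5, so deletions = 16 − 5 = 11.

11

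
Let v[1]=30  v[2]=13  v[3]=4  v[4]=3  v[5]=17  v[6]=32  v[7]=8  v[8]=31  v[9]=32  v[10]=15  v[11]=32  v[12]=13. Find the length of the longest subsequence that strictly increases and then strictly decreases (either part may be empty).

inc[i] = longest strictly increasing subsequence ending at i; dec[i] = longest strictly decreasing subsequence starting at i:
i:      1  2  3  4  5  6  7  8  9 10 11 12
v[i]:  30 13  4  3 17 32  8 31 32 15 32 13
inc:    1  1  1  1  2  3  2  3  4  3  4  3
dec:    4  3  2  1  3  4  1  3  3  2  2  1
Best peak at i=6 (value 32): inc=3, dec=4, length 3+4−1 = 6.

6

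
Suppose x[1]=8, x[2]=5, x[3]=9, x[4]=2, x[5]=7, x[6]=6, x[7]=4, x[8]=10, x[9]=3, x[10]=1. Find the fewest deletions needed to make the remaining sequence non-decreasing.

7

Fewest deletions = n − (longest non-decreasing subsequence).
i:      1  2  3  4  5  6  7  8  9 10
x[i]:   8  5  9  2  7  6  4 10  3  1
dp:     1  1  2  1  2  2  2  3  2  1
max dp = 3, so deletions = 10 − 3 = 7.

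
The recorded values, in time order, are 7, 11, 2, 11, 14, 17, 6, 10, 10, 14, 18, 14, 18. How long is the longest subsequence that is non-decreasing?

Track the smallest tail for each achievable length (allowing ties):
7 → extends → [7]
11 → extends → [7, 11]
2 → replaces 7 → [2, 11]
11 → extends → [2, 11, 11]
14 → extends → [2, 11, 11, 14]
17 → extends → [2, 11, 11, 14, 17]
6 → replaces 11 → [2, 6, 11, 14, 17]
10 → replaces 11 → [2, 6, 10, 14, 17]
10 → replaces 14 → [2, 6, 10, 10, 17]
14 → replaces 17 → [2, 6, 10, 10, 14]
18 → extends → [2, 6, 10, 10, 14, 18]
14 → replaces 18 → [2, 6, 10, 10, 14, 14]
18 → extends → [2, 6, 10, 10, 14, 14, 18]
Seven tails, so the longest non-decreasing subsequence has length 7 (e.g. 7, 11, 11, 14, 17, 18, 18).

7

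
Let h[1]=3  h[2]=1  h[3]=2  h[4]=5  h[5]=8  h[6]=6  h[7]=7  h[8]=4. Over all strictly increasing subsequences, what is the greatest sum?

21

Let S[i] be the best sum of a strictly increasing subsequence ending at i:
i:      1  2  3  4  5  6  7  8
h[i]:   3  1  2  5  8  6  7  4
S:      3  1  3  8 16 14 21  7
Maximum is 21 (e.g. 1 + 2 + 5 + 6 + 7).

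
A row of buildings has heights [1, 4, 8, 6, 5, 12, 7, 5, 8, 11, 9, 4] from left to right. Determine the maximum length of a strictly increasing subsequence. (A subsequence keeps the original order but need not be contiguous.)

6

Track the smallest tail for each achievable length (strict):
1 → extends → [1]
4 → extends → [1, 4]
8 → extends → [1, 4, 8]
6 → replaces 8 → [1, 4, 6]
5 → replaces 6 → [1, 4, 5]
12 → extends → [1, 4, 5, 12]
7 → replaces 12 → [1, 4, 5, 7]
5 → already a tail → [1, 4, 5, 7]
8 → extends → [1, 4, 5, 7, 8]
11 → extends → [1, 4, 5, 7, 8, 11]
9 → replaces 11 → [1, 4, 5, 7, 8, 9]
4 → already a tail → [1, 4, 5, 7, 8, 9]
Six tails, so the longest strictly increasing subsequence has length 6 (e.g. 1, 4, 6, 7, 8, 11).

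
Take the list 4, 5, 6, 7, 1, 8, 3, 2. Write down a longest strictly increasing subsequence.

Patience tails give the LIS length; then backtrack through the dp parents:
4 → extends → [4]
5 → extends → [4, 5]
6 → extends → [4, 5, 6]
7 → extends → [4, 5, 6, 7]
1 → replaces 4 → [1, 5, 6, 7]
8 → extends → [1, 5, 6, 7, 8]
3 → replaces 5 → [1, 3, 6, 7, 8]
2 → replaces 3 → [1, 2, 6, 7, 8]
Length 5; one witness is 4, 5, 6, 7, 8.

4, 5, 6, 7, 8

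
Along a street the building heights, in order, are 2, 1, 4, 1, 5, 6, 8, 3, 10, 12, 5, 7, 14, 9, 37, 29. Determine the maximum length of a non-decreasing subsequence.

Track the smallest tail for each achievable length (allowing ties):
2 → extends → [2]
1 → replaces 2 → [1]
4 → extends → [1, 4]
1 → replaces 4 → [1, 1]
5 → extends → [1, 1, 5]
6 → extends → [1, 1, 5, 6]
8 → extends → [1, 1, 5, 6, 8]
3 → replaces 5 → [1, 1, 3, 6, 8]
10 → extends → [1, 1, 3, 6, 8, 10]
12 → extends → [1, 1, 3, 6, 8, 10, 12]
5 → replaces 6 → [1, 1, 3, 5, 8, 10, 12]
7 → replaces 8 → [1, 1, 3, 5, 7, 10, 12]
14 → extends → [1, 1, 3, 5, 7, 10, 12, 14]
9 → replaces 10 → [1, 1, 3, 5, 7, 9, 12, 14]
37 → extends → [1, 1, 3, 5, 7, 9, 12, 14, 37]
29 → replaces 37 → [1, 1, 3, 5, 7, 9, 12, 14, 29]
Nine tails, so the longest non-decreasing subsequence has length 9 (e.g. 2, 4, 5, 6, 8, 10, 12, 14, 37).

9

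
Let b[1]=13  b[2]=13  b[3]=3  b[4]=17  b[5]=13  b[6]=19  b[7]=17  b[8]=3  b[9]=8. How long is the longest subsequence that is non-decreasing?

4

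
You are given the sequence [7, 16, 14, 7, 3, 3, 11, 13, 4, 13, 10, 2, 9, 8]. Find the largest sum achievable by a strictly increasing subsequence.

Let S[i] be the best sum of a strictly increasing subsequence ending at i:
i:      1  2  3  4  5  6  7  8  9 10 11 12 13 14
a[i]:   7 16 14  7  3  3 11 13  4 13 10  2  9  8
S:      7 23 21  7  3  3 18 31  7 31 17  2 16 15
Maximum is 31 (e.g. 7 + 11 + 13).

31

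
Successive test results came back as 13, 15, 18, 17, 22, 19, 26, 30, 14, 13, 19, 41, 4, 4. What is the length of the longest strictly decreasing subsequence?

Let dp[i] be the longest strictly decreasing subsequence ending at i:
i:      1  2  3  4  5  6  7  8  9 10 11 12 13 14
a[i]:  13 15 18 17 22 19 26 30 14 13 19 41  4  4
dp:     1  1  1  2  1  2  1  1  3  4  2  1  5  5
Maximum is 5.

5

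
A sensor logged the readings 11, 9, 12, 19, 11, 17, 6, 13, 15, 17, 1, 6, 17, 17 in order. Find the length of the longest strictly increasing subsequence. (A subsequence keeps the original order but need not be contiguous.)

5

Track the smallest tail for each achievable length (strict):
11 → extends → [11]
9 → replaces 11 → [9]
12 → extends → [9, 12]
19 → extends → [9, 12, 19]
11 → replaces 12 → [9, 11, 19]
17 → replaces 19 → [9, 11, 17]
6 → replaces 9 → [6, 11, 17]
13 → replaces 17 → [6, 11, 13]
15 → extends → [6, 11, 13, 15]
17 → extends → [6, 11, 13, 15, 17]
1 → replaces 6 → [1, 11, 13, 15, 17]
6 → replaces 11 → [1, 6, 13, 15, 17]
17 → already a tail → [1, 6, 13, 15, 17]
17 → already a tail → [1, 6, 13, 15, 17]
Five tails, so the longest strictly increasing subsequence has length 5 (e.g. 11, 12, 13, 15, 17).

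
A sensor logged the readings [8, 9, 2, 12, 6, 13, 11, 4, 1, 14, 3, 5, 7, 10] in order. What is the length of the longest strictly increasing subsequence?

Track the smallest tail for each achievable length (strict):
8 → extends → [8]
9 → extends → [8, 9]
2 → replaces 8 → [2, 9]
12 → extends → [2, 9, 12]
6 → replaces 9 → [2, 6, 12]
13 → extends → [2, 6, 12, 13]
11 → replaces 12 → [2, 6, 11, 13]
4 → replaces 6 → [2, 4, 11, 13]
1 → replaces 2 → [1, 4, 11, 13]
14 → extends → [1, 4, 11, 13, 14]
3 → replaces 4 → [1, 3, 11, 13, 14]
5 → replaces 11 → [1, 3, 5, 13, 14]
7 → replaces 13 → [1, 3, 5, 7, 14]
10 → replaces 14 → [1, 3, 5, 7, 10]
Five tails, so the longest strictly increasing subsequence has length 5 (e.g. 8, 9, 12, 13, 14).

5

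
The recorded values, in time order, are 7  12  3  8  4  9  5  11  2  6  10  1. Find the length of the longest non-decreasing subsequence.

Track the smallest tail for each achievable length (allowing ties):
7 → extends → [7]
12 → extends → [7, 12]
3 → replaces 7 → [3, 12]
8 → replaces 12 → [3, 8]
4 → replaces 8 → [3, 4]
9 → extends → [3, 4, 9]
5 → replaces 9 → [3, 4, 5]
11 → extends → [3, 4, 5, 11]
2 → replaces 3 → [2, 4, 5, 11]
6 → replaces 11 → [2, 4, 5, 6]
10 → extends → [2, 4, 5, 6, 10]
1 → replaces 2 → [1, 4, 5, 6, 10]
Five tails, so the longest non-decreasing subsequence has length 5 (e.g. 3, 4, 5, 6, 10).

5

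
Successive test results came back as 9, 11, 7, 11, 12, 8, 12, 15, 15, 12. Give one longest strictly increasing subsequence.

Patience tails give the LIS length; then backtrack through the dp parents:
9 → extends → [9]
11 → extends → [9, 11]
7 → replaces 9 → [7, 11]
11 → already a tail → [7, 11]
12 → extends → [7, 11, 12]
8 → replaces 11 → [7, 8, 12]
12 → already a tail → [7, 8, 12]
15 → extends → [7, 8, 12, 15]
15 → already a tail → [7, 8, 12, 15]
12 → already a tail → [7, 8, 12, 15]
Length 4; one witness is 9, 11, 12, 15.

9, 11, 12, 15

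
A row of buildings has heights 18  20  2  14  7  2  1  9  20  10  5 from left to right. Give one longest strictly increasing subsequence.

Patience tails give the LIS length; then backtrack through the dp parents:
18 → extends → [18]
20 → extends → [18, 20]
2 → replaces 18 → [2, 20]
14 → replaces 20 → [2, 14]
7 → replaces 14 → [2, 7]
2 → already a tail → [2, 7]
1 → replaces 2 → [1, 7]
9 → extends → [1, 7, 9]
20 → extends → [1, 7, 9, 20]
10 → replaces 20 → [1, 7, 9, 10]
5 → replaces 7 → [1, 5, 9, 10]
Length 4; one witness is 2, 7, 9, 20.

2, 7, 9, 20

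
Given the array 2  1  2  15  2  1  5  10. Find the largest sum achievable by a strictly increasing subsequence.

Let S[i] be the best sum of a strictly increasing subsequence ending at i:
i:      1  2  3  4  5  6  7  8
a[i]:   2  1  2 15  2  1  5 10
S:      2  1  3 18  3  1  8 18
Maximum is 18 (e.g. 1 + 2 + 15).

18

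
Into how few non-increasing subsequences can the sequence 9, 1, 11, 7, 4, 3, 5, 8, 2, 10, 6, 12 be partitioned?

Place each on the leftmost legal pile:
9 → new pile 1 (tops now [9])
1 → pile 1 (tops now [1])
11 → new pile 2 (tops now [1, 11])
7 → pile 2 (tops now [1, 7])
4 → pile 2 (tops now [1, 4])
3 → pile 2 (tops now [1, 3])
5 → new pile 3 (tops now [1, 3, 5])
8 → new pile 4 (tops now [1, 3, 5, 8])
2 → pile 2 (tops now [1, 2, 5, 8])
10 → new pile 5 (tops now [1, 2, 5, 8, 10])
6 → pile 4 (tops now [1, 2, 5, 6, 10])
12 → new pile 6 (tops now [1, 2, 5, 6, 10, 12])
Six piles.

6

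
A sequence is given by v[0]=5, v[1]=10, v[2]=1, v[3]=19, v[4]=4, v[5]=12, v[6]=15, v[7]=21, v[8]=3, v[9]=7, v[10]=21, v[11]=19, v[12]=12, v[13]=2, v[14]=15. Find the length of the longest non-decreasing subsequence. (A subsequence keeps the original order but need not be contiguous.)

Let dp[i] be the length of the longest such subsequence ending at index i:
i:      0  1  2  3  4  5  6  7  8  9 10 11 12 13 14
v[i]:   5 10  1 19  4 12 15 21  3  7 21 19 12  2 15
dp:     1  2  1  3  2  3  4  5  2  3  6  5  4  2  5
Maximum dp value is 6.

6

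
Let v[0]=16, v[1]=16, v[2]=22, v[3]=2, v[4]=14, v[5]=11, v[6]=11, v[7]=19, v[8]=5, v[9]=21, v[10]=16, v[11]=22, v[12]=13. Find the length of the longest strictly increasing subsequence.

Track the smallest tail for each achievable length (strict):
16 → extends → [16]
16 → already a tail → [16]
22 → extends → [16, 22]
2 → replaces 16 → [2, 22]
14 → replaces 22 → [2, 14]
11 → replaces 14 → [2, 11]
11 → already a tail → [2, 11]
19 → extends → [2, 11, 19]
5 → replaces 11 → [2, 5, 19]
21 → extends → [2, 5, 19, 21]
16 → replaces 19 → [2, 5, 16, 21]
22 → extends → [2, 5, 16, 21, 22]
13 → replaces 16 → [2, 5, 13, 21, 22]
Five tails, so the longest strictly increasing subsequence has length 5 (e.g. 2, 14, 19, 21, 22).

5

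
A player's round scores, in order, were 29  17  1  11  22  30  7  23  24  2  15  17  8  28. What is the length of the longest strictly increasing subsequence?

6

Let dp[i] be the length of the longest such subsequence ending at index i:
i:      1  2  3  4  5  6  7  8  9 10 11 12 13 14
a[i]:  29 17  1 11 22 30  7 23 24  2 15 17  8 28
dp:     1  1  1  2  3  4  2  4  5  2  3  4  3  6
Maximum dp value is 6.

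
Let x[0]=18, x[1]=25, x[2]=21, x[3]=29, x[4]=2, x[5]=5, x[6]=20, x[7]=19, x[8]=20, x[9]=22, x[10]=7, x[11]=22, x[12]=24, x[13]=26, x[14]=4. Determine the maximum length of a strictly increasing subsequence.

7

Let dp[i] be the length of the longest such subsequence ending at index i:
i:      0  1  2  3  4  5  6  7  8  9 10 11 12 13 14
x[i]:  18 25 21 29  2  5 20 19 20 22  7 22 24 26  4
dp:     1  2  2  3  1  2  3  3  4  5  3  5  6  7  2
Maximum dp value is 7.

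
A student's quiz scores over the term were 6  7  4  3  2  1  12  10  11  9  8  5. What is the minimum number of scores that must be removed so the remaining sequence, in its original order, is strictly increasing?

8

Fewest deletions = n − (longest strictly increasing subsequence).
Patience tails:
6 → extends → [6]
7 → extends → [6, 7]
4 → replaces 6 → [4, 7]
3 → replaces 4 → [3, 7]
2 → replaces 3 → [2, 7]
1 → replaces 2 → [1, 7]
12 → extends → [1, 7, 12]
10 → replaces 12 → [1, 7, 10]
11 → extends → [1, 7, 10, 11]
9 → replaces 10 → [1, 7, 9, 11]
8 → replaces 9 → [1, 7, 8, 11]
5 → replaces 7 → [1, 5, 8, 11]
Longest strictly increasing subsequence has length 4, so deletions = 12 − 4 = 8.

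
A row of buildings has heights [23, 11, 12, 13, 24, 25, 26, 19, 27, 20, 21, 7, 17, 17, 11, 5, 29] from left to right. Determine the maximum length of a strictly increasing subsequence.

8

Track the smallest tail for each achievable length (strict):
23 → extends → [23]
11 → replaces 23 → [11]
12 → extends → [11, 12]
13 → extends → [11, 12, 13]
24 → extends → [11, 12, 13, 24]
25 → extends → [11, 12, 13, 24, 25]
26 → extends → [11, 12, 13, 24, 25, 26]
19 → replaces 24 → [11, 12, 13, 19, 25, 26]
27 → extends → [11, 12, 13, 19, 25, 26, 27]
20 → replaces 25 → [11, 12, 13, 19, 20, 26, 27]
21 → replaces 26 → [11, 12, 13, 19, 20, 21, 27]
7 → replaces 11 → [7, 12, 13, 19, 20, 21, 27]
17 → replaces 19 → [7, 12, 13, 17, 20, 21, 27]
17 → already a tail → [7, 12, 13, 17, 20, 21, 27]
11 → replaces 12 → [7, 11, 13, 17, 20, 21, 27]
5 → replaces 7 → [5, 11, 13, 17, 20, 21, 27]
29 → extends → [5, 11, 13, 17, 20, 21, 27, 29]
Eight tails, so the longest strictly increasing subsequence has length 8 (e.g. 11, 12, 13, 24, 25, 26, 27, 29).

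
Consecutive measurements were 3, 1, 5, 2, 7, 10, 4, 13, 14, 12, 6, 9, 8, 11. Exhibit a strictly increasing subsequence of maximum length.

3, 5, 7, 10, 13, 14

Patience tails give the LIS length; then backtrack through the dp parents:
3 → extends → [3]
1 → replaces 3 → [1]
5 → extends → [1, 5]
2 → replaces 5 → [1, 2]
7 → extends → [1, 2, 7]
10 → extends → [1, 2, 7, 10]
4 → replaces 7 → [1, 2, 4, 10]
13 → extends → [1, 2, 4, 10, 13]
14 → extends → [1, 2, 4, 10, 13, 14]
12 → replaces 13 → [1, 2, 4, 10, 12, 14]
6 → replaces 10 → [1, 2, 4, 6, 12, 14]
9 → replaces 12 → [1, 2, 4, 6, 9, 14]
8 → replaces 9 → [1, 2, 4, 6, 8, 14]
11 → replaces 14 → [1, 2, 4, 6, 8, 11]
Length 6; one witness is 3, 5, 7, 10, 13, 14.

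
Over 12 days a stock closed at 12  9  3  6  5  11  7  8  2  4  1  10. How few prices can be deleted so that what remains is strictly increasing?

7

Fewest deletions = n − (longest strictly increasing subsequence).
i:      1  2  3  4  5  6  7  8  9 10 11 12
a[i]:  12  9  3  6  5 11  7  8  2  4  1 10
dp:     1  1  1  2  2  3  3  4  1  2  1  5
max dp = 5, so deletions = 12 − 5 = 7.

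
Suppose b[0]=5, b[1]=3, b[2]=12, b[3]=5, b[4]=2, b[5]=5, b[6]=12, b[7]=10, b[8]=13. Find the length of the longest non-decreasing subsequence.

Let dp[i] be the length of the longest such subsequence ending at index i:
i:      0  1  2  3  4  5  6  7  8
b[i]:   5  3 12  5  2  5 12 10 13
dp:     1  1  2  2  1  3  4  4  5
Maximum dp value is 5.

5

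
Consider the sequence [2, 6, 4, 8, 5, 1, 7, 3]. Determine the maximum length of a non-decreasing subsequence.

4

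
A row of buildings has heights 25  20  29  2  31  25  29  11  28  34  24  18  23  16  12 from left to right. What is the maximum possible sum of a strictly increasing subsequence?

119

Let S[i] be the best sum of a strictly increasing subsequence ending at i:
i:       1   2   3   4   5   6   7   8   9  10  11  12  13  14  15
a[i]:   25  20  29   2  31  25  29  11  28  34  24  18  23  16  12
S:      25  20  54   2  85  45  74  13  73 119  44  31  54  29  25
Maximum is 119 (e.g. 25 + 29 + 31 + 34).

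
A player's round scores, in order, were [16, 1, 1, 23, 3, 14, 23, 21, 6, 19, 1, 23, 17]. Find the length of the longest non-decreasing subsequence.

Track the smallest tail for each achievable length (allowing ties):
16 → extends → [16]
1 → replaces 16 → [1]
1 → extends → [1, 1]
23 → extends → [1, 1, 23]
3 → replaces 23 → [1, 1, 3]
14 → extends → [1, 1, 3, 14]
23 → extends → [1, 1, 3, 14, 23]
21 → replaces 23 → [1, 1, 3, 14, 21]
6 → replaces 14 → [1, 1, 3, 6, 21]
19 → replaces 21 → [1, 1, 3, 6, 19]
1 → replaces 3 → [1, 1, 1, 6, 19]
23 → extends → [1, 1, 1, 6, 19, 23]
17 → replaces 19 → [1, 1, 1, 6, 17, 23]
Six tails, so the longest non-decreasing subsequence has length 6 (e.g. 1, 1, 3, 14, 23, 23).

6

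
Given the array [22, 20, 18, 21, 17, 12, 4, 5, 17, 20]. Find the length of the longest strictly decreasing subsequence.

6

Negate each value so 'decreasing' becomes 'increasing', then run patience tails on the negated sequence:
-22 → extends → [-22]
-20 → extends → [-22, -20]
-18 → extends → [-22, -20, -18]
-21 → replaces -20 → [-22, -21, -18]
-17 → extends → [-22, -21, -18, -17]
-12 → extends → [-22, -21, -18, -17, -12]
-4 → extends → [-22, -21, -18, -17, -12, -4]
-5 → replaces -4 → [-22, -21, -18, -17, -12, -5]
-17 → already a tail → [-22, -21, -18, -17, -12, -5]
-20 → replaces -18 → [-22, -21, -20, -17, -12, -5]
Six tails, so the longest strictly decreasing subsequence of the original has length 6.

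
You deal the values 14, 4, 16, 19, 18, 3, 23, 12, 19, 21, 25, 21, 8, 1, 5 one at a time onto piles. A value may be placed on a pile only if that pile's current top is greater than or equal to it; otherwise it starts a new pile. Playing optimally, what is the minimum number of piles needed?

6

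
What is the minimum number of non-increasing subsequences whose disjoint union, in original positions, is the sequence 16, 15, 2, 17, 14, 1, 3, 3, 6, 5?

3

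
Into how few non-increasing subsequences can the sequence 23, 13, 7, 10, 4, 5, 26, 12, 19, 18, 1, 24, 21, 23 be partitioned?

6

Place each on the leftmost legal pile:
23 → new pile 1 (tops now [23])
13 → pile 1 (tops now [13])
7 → pile 1 (tops now [7])
10 → new pile 2 (tops now [7, 10])
4 → pile 1 (tops now [4, 10])
5 → pile 2 (tops now [4, 5])
26 → new pile 3 (tops now [4, 5, 26])
12 → pile 3 (tops now [4, 5, 12])
19 → new pile 4 (tops now [4, 5, 12, 19])
18 → pile 4 (tops now [4, 5, 12, 18])
1 → pile 1 (tops now [1, 5, 12, 18])
24 → new pile 5 (tops now [1, 5, 12, 18, 24])
21 → pile 5 (tops now [1, 5, 12, 18, 21])
23 → new pile 6 (tops now [1, 5, 12, 18, 21, 23])
Six piles.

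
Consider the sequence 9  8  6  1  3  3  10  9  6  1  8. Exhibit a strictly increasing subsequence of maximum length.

Patience tails give the LIS length; then backtrack through the dp parents:
9 → extends → [9]
8 → replaces 9 → [8]
6 → replaces 8 → [6]
1 → replaces 6 → [1]
3 → extends → [1, 3]
3 → already a tail → [1, 3]
10 → extends → [1, 3, 10]
9 → replaces 10 → [1, 3, 9]
6 → replaces 9 → [1, 3, 6]
1 → already a tail → [1, 3, 6]
8 → extends → [1, 3, 6, 8]
Length 4; one witness is 1, 3, 6, 8.

1, 3, 6, 8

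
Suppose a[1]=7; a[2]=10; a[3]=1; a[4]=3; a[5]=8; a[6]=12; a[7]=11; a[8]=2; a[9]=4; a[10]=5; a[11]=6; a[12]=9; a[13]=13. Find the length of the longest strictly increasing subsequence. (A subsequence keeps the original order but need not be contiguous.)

Let dp[i] be the length of the longest such subsequence ending at index i:
i:      1  2  3  4  5  6  7  8  9 10 11 12 13
a[i]:   7 10  1  3  8 12 11  2  4  5  6  9 13
dp:     1  2  1  2  3  4  4  2  3  4  5  6  7
Maximum dp value is 7.

7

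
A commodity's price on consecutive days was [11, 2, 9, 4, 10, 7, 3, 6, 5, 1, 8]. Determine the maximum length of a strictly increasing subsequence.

Let dp[i] be the length of the longest such subsequence ending at index i:
i:      1  2  3  4  5  6  7  8  9 10 11
a[i]:  11  2  9  4 10  7  3  6  5  1  8
dp:     1  1  2  2  3  3  2  3  3  1  4
Maximum dp value is 4.

4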